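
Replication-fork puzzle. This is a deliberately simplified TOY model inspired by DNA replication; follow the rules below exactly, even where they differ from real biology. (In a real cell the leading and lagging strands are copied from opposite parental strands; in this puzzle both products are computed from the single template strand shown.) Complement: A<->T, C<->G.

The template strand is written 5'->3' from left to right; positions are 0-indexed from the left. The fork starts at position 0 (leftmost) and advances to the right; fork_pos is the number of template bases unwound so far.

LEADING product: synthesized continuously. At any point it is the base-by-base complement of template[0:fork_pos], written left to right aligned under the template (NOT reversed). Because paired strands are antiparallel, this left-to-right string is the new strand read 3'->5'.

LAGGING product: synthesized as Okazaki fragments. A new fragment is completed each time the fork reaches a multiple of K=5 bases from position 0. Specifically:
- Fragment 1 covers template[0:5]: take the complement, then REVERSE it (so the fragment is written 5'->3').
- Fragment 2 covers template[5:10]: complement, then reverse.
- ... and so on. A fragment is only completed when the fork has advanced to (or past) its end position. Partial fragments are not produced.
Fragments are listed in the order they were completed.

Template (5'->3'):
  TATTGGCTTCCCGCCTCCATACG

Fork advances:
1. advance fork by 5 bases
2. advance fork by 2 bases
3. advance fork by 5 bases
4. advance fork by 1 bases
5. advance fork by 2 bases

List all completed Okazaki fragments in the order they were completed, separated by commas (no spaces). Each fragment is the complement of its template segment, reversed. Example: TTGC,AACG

Step 1: advance 5 -> fork_pos = 0 + 5 = 5. Reached multiple(s) of 5: 5 -> fragment 1 completed (1 total).
Step 2: advance 2 -> fork_pos = 5 + 2 = 7. Next multiple of 5 is 10 (not reached); still 1 fragment(s).
Step 3: advance 5 -> fork_pos = 7 + 5 = 12. Reached multiple(s) of 5: 10 -> fragment 2 completed (2 total).
Step 4: advance 1 -> fork_pos = 12 + 1 = 13. Next multiple of 5 is 15 (not reached); still 2 fragment(s).
Step 5: advance 2 -> fork_pos = 13 + 2 = 15. Reached multiple(s) of 5: 15 -> fragment 3 completed (3 total).
Final fork_pos = 15, so 3 fragment(s) are complete. Build each: template segment -> complement -> reverse.
Fragment 1: template[0:5] = TATTG -> complement ATAAC -> reversed CAATA
Fragment 2: template[5:10] = GCTTC -> complement CGAAG -> reversed GAAGC
Fragment 3: template[10:15] = CCGCC -> complement GGCGG -> reversed GGCGG

Answer: CAATA,GAAGC,GGCGG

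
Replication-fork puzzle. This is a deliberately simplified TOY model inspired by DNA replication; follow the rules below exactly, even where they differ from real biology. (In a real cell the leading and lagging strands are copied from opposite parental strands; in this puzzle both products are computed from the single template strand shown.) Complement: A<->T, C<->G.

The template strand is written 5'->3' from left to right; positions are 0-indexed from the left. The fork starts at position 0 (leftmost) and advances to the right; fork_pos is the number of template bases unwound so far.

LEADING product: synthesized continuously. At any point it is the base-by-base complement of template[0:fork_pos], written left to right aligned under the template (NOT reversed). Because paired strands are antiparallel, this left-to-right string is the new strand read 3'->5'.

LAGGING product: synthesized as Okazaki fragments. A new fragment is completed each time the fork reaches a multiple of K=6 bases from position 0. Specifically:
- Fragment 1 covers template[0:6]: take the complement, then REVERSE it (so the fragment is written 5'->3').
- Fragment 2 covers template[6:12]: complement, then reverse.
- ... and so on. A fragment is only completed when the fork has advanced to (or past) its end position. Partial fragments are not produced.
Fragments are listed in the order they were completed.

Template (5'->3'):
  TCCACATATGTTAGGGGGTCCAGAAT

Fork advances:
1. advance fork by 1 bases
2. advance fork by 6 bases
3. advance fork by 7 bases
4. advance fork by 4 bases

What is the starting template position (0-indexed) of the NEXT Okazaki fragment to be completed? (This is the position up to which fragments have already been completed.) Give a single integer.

Step 1: advance 1 -> fork_pos = 0 + 1 = 1. Next multiple of 6 is 6 (not reached); still 0 fragment(s).
Step 2: advance 6 -> fork_pos = 1 + 6 = 7. Reached multiple(s) of 6: 6 -> fragment 1 completed (1 total).
Step 3: advance 7 -> fork_pos = 7 + 7 = 14. Reached multiple(s) of 6: 12 -> fragment 2 completed (2 total).
Step 4: advance 4 -> fork_pos = 14 + 4 = 18. Reached multiple(s) of 6: 18 -> fragment 3 completed (3 total).
3 fragment(s) completed, covering template[0:18] (3 x 6 = 18). The next fragment, fragment 4, covers template[18:24], so it starts at position 18.

Answer: 18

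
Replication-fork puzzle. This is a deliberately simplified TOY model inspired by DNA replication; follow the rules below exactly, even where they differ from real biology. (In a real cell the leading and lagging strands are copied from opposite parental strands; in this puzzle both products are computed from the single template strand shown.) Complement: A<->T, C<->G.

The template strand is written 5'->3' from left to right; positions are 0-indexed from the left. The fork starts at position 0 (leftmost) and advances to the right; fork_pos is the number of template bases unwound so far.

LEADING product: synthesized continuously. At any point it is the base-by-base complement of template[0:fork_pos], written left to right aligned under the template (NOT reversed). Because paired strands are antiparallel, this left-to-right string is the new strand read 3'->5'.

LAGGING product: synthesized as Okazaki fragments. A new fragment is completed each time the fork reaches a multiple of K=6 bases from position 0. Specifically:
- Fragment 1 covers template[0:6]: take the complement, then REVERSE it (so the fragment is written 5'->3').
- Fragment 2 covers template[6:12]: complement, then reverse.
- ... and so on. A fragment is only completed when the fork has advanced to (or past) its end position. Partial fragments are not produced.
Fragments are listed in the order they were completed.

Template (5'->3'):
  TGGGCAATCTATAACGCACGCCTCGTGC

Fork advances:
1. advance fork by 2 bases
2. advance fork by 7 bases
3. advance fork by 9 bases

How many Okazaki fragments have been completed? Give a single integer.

Answer: 3

Derivation:
Step 1: advance 2 -> fork_pos = 0 + 2 = 2. Next multiple of 6 is 6 (not reached); still 0 fragment(s).
Step 2: advance 7 -> fork_pos = 2 + 7 = 9. Reached multiple(s) of 6: 6 -> fragment 1 completed (1 total).
Step 3: advance 9 -> fork_pos = 9 + 9 = 18. Reached multiple(s) of 6: 12, 18 -> fragments 2-3 completed (3 total).
Check: final fork_pos = 18; the multiples of 6 that are <= 18 are 6..18 -> 18 // 6 = 3 completed fragment(s).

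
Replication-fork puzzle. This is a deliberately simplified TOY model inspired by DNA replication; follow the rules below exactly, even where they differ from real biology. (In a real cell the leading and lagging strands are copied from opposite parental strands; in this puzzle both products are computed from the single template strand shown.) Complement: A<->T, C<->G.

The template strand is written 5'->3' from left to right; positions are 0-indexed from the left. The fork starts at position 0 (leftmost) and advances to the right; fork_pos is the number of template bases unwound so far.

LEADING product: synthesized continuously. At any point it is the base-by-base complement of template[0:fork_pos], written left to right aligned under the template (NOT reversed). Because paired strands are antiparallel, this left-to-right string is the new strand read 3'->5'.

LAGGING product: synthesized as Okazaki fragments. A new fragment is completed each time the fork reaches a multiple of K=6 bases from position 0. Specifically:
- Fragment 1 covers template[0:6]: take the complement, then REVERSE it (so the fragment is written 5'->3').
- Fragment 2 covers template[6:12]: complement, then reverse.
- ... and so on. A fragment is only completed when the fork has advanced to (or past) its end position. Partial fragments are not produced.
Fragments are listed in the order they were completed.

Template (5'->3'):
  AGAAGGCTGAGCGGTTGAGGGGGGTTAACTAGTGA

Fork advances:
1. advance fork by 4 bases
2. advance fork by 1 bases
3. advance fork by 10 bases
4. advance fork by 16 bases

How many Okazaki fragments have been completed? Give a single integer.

Answer: 5

Derivation:
Step 1: advance 4 -> fork_pos = 0 + 4 = 4. Next multiple of 6 is 6 (not reached); still 0 fragment(s).
Step 2: advance 1 -> fork_pos = 4 + 1 = 5. Next multiple of 6 is 6 (not reached); still 0 fragment(s).
Step 3: advance 10 -> fork_pos = 5 + 10 = 15. Reached multiple(s) of 6: 6, 12 -> fragments 1-2 completed (2 total).
Step 4: advance 16 -> fork_pos = 15 + 16 = 31. Reached multiple(s) of 6: 18, 24, 30 -> fragments 3-5 completed (5 total).
Check: final fork_pos = 31; the multiples of 6 that are <= 31 are 6..30 -> 31 // 6 = 5 completed fragment(s).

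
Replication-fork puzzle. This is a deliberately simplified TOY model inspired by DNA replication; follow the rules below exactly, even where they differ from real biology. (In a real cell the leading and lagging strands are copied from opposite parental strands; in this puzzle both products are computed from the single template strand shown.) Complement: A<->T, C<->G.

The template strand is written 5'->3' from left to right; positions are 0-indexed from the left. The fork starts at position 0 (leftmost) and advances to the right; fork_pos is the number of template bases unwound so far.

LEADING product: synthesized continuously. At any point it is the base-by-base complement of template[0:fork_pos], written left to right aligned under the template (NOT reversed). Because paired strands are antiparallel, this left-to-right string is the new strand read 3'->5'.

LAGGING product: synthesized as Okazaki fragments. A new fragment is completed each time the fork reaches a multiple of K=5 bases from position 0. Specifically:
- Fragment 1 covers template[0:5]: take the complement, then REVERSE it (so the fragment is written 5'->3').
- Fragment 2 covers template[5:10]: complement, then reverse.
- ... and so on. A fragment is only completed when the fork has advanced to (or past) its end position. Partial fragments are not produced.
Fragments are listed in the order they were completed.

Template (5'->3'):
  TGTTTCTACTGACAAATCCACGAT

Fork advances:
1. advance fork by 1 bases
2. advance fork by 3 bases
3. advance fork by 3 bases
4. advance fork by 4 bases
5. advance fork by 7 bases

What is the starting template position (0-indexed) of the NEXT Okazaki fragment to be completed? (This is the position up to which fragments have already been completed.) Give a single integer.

Answer: 15

Derivation:
Step 1: advance 1 -> fork_pos = 0 + 1 = 1. Next multiple of 5 is 5 (not reached); still 0 fragment(s).
Step 2: advance 3 -> fork_pos = 1 + 3 = 4. Next multiple of 5 is 5 (not reached); still 0 fragment(s).
Step 3: advance 3 -> fork_pos = 4 + 3 = 7. Reached multiple(s) of 5: 5 -> fragment 1 completed (1 total).
Step 4: advance 4 -> fork_pos = 7 + 4 = 11. Reached multiple(s) of 5: 10 -> fragment 2 completed (2 total).
Step 5: advance 7 -> fork_pos = 11 + 7 = 18. Reached multiple(s) of 5: 15 -> fragment 3 completed (3 total).
3 fragment(s) completed, covering template[0:15] (3 x 5 = 15). The next fragment, fragment 4, covers template[15:20], so it starts at position 15.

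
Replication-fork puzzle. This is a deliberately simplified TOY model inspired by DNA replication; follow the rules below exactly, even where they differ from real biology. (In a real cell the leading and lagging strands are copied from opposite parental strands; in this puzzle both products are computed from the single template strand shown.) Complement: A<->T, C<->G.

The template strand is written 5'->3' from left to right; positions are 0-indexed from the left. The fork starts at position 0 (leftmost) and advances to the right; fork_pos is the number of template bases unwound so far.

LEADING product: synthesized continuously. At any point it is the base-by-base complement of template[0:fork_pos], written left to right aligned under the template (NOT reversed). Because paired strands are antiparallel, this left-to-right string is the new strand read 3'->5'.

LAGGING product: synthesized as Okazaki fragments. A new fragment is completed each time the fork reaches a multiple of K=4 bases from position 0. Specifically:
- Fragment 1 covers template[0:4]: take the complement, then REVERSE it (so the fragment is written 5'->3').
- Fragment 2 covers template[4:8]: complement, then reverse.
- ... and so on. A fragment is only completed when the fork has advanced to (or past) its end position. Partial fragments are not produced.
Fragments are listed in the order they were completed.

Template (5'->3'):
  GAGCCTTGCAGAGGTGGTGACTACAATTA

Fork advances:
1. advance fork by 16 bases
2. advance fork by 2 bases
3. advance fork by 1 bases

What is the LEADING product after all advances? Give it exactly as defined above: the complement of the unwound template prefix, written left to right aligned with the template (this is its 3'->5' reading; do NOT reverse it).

Step 1: advance 16 -> fork_pos = 0 + 16 = 16.
Step 2: advance 2 -> fork_pos = 16 + 2 = 18.
Step 3: advance 1 -> fork_pos = 18 + 1 = 19.
Unwound prefix: template[0:19] = GAGCCTTGCAGAGGTGGTG
Complement it base by base (A<->T, C<->G), keeping left-to-right order:
  [0:5] GAGCC -> CTCGG
  [5:10] TTGCA -> AACGT
  [10:15] GAGGT -> CTCCA
  [15:19] GGTG -> CCAC
Concatenate: CTCGGAACGTCTCCACCAC (length 19; written aligned with the template, i.e. 3'->5').

Answer: CTCGGAACGTCTCCACCAC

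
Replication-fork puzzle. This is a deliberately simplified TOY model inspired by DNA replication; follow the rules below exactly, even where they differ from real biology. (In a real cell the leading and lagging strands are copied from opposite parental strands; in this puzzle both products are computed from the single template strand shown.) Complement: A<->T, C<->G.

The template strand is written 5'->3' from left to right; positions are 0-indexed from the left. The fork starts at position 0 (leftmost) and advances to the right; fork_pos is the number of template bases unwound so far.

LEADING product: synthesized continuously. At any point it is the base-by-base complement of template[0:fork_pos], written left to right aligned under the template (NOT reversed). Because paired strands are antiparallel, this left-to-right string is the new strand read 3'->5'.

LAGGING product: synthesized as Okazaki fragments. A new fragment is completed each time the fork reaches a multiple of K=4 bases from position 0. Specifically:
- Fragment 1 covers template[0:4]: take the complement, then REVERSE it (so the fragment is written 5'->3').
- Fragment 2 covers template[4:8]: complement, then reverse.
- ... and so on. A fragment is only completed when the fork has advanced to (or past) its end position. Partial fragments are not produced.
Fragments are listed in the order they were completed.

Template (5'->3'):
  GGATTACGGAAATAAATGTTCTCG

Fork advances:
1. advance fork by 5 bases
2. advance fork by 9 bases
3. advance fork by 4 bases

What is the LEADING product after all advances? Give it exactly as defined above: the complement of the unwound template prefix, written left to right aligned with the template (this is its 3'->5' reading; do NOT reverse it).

Answer: CCTAATGCCTTTATTTAC

Derivation:
Step 1: advance 5 -> fork_pos = 0 + 5 = 5.
Step 2: advance 9 -> fork_pos = 5 + 9 = 14.
Step 3: advance 4 -> fork_pos = 14 + 4 = 18.
Unwound prefix: template[0:18] = GGATTACGGAAATAAATG
Complement it base by base (A<->T, C<->G), keeping left-to-right order:
  [0:5] GGATT -> CCTAA
  [5:10] ACGGA -> TGCCT
  [10:15] AATAA -> TTATT
  [15:18] ATG -> TAC
Concatenate: CCTAATGCCTTTATTTAC (length 18; written aligned with the template, i.e. 3'->5').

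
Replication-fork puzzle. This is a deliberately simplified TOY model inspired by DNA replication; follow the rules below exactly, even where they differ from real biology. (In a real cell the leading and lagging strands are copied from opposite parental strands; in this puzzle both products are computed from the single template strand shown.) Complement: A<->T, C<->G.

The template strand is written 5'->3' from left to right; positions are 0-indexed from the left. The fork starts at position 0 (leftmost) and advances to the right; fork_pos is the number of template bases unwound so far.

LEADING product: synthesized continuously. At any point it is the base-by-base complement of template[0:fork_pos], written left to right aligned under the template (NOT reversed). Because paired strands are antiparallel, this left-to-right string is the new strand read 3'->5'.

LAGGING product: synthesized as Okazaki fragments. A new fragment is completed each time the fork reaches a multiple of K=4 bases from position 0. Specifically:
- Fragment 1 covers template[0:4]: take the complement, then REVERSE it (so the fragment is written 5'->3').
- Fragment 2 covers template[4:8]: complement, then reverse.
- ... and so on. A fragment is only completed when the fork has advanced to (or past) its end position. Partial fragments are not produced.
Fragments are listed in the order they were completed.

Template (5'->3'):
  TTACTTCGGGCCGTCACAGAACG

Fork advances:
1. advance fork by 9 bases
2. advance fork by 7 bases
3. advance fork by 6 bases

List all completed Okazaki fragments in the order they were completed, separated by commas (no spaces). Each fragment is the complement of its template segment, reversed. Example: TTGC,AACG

Answer: GTAA,CGAA,GGCC,TGAC,TCTG

Derivation:
Step 1: advance 9 -> fork_pos = 0 + 9 = 9. Reached multiple(s) of 4: 4, 8 -> fragments 1-2 completed (2 total).
Step 2: advance 7 -> fork_pos = 9 + 7 = 16. Reached multiple(s) of 4: 12, 16 -> fragments 3-4 completed (4 total).
Step 3: advance 6 -> fork_pos = 16 + 6 = 22. Reached multiple(s) of 4: 20 -> fragment 5 completed (5 total).
Final fork_pos = 22, so 5 fragment(s) are complete. Build each: template segment -> complement -> reverse.
Fragment 1: template[0:4] = TTAC -> complement AATG -> reversed GTAA
Fragment 2: template[4:8] = TTCG -> complement AAGC -> reversed CGAA
Fragment 3: template[8:12] = GGCC -> complement CCGG -> reversed GGCC
Fragment 4: template[12:16] = GTCA -> complement CAGT -> reversed TGAC
Fragment 5: template[16:20] = CAGA -> complement GTCT -> reversed TCTG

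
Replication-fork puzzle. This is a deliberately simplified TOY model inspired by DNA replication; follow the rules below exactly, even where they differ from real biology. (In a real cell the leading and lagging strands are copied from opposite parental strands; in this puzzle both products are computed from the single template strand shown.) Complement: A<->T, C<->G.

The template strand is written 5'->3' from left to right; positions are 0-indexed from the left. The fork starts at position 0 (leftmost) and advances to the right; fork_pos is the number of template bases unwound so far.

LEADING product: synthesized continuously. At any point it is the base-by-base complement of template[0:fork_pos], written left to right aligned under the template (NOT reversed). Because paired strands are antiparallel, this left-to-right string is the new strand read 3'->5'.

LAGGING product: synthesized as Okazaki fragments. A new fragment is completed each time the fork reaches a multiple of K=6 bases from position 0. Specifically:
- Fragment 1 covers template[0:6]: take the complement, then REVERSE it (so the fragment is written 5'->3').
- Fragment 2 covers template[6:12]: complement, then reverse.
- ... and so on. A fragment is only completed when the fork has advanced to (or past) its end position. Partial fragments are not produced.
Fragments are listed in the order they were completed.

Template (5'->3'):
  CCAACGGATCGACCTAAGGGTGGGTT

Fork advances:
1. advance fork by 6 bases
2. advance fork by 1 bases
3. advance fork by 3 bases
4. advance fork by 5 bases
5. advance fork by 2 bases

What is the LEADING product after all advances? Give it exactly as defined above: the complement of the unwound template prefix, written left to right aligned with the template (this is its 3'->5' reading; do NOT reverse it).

Answer: GGTTGCCTAGCTGGATT

Derivation:
Step 1: advance 6 -> fork_pos = 0 + 6 = 6.
Step 2: advance 1 -> fork_pos = 6 + 1 = 7.
Step 3: advance 3 -> fork_pos = 7 + 3 = 10.
Step 4: advance 5 -> fork_pos = 10 + 5 = 15.
Step 5: advance 2 -> fork_pos = 15 + 2 = 17.
Unwound prefix: template[0:17] = CCAACGGATCGACCTAA
Complement it base by base (A<->T, C<->G), keeping left-to-right order:
  [0:5] CCAAC -> GGTTG
  [5:10] GGATC -> CCTAG
  [10:15] GACCT -> CTGGA
  [15:17] AA -> TT
Concatenate: GGTTGCCTAGCTGGATT (length 17; written aligned with the template, i.e. 3'->5').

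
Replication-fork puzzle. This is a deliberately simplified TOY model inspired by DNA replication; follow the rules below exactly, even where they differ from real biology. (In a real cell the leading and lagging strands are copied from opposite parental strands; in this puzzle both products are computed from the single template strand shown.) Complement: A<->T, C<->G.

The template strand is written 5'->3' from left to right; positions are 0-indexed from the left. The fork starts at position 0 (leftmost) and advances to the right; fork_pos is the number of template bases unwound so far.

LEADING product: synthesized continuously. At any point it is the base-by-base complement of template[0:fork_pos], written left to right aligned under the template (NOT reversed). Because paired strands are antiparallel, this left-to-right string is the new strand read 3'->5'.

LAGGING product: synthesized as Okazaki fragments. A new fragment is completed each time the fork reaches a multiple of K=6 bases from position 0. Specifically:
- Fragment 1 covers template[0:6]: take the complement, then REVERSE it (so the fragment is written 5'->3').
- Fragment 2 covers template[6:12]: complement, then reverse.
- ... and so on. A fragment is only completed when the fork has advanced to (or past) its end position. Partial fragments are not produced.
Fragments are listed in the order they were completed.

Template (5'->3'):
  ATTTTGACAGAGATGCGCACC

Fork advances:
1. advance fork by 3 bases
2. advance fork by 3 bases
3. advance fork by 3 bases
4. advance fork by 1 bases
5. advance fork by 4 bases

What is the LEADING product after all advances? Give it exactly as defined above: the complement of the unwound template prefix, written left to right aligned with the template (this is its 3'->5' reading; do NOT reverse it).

Step 1: advance 3 -> fork_pos = 0 + 3 = 3.
Step 2: advance 3 -> fork_pos = 3 + 3 = 6.
Step 3: advance 3 -> fork_pos = 6 + 3 = 9.
Step 4: advance 1 -> fork_pos = 9 + 1 = 10.
Step 5: advance 4 -> fork_pos = 10 + 4 = 14.
Unwound prefix: template[0:14] = ATTTTGACAGAGAT
Complement it base by base (A<->T, C<->G), keeping left-to-right order:
  [0:5] ATTTT -> TAAAA
  [5:10] GACAG -> CTGTC
  [10:14] AGAT -> TCTA
Concatenate: TAAAACTGTCTCTA (length 14; written aligned with the template, i.e. 3'->5').

Answer: TAAAACTGTCTCTA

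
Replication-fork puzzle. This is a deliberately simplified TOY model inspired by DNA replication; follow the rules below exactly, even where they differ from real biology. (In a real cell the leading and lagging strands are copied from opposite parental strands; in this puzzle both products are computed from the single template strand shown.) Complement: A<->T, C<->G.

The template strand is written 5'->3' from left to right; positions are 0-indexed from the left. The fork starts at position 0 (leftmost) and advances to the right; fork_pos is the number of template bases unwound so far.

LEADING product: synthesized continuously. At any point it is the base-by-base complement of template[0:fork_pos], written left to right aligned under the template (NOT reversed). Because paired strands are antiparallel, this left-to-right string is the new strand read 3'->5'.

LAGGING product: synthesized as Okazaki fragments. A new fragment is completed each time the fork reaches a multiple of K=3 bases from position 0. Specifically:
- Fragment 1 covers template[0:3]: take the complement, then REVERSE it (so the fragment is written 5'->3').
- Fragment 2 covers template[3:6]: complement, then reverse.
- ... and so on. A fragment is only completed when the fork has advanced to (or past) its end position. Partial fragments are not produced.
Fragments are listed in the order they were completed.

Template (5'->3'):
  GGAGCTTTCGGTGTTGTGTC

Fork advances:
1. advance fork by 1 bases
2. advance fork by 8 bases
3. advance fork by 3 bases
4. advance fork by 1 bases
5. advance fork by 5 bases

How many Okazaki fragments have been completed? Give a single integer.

Answer: 6

Derivation:
Step 1: advance 1 -> fork_pos = 0 + 1 = 1. Next multiple of 3 is 3 (not reached); still 0 fragment(s).
Step 2: advance 8 -> fork_pos = 1 + 8 = 9. Reached multiple(s) of 3: 3, 6, 9 -> fragments 1-3 completed (3 total).
Step 3: advance 3 -> fork_pos = 9 + 3 = 12. Reached multiple(s) of 3: 12 -> fragment 4 completed (4 total).
Step 4: advance 1 -> fork_pos = 12 + 1 = 13. Next multiple of 3 is 15 (not reached); still 4 fragment(s).
Step 5: advance 5 -> fork_pos = 13 + 5 = 18. Reached multiple(s) of 3: 15, 18 -> fragments 5-6 completed (6 total).
Check: final fork_pos = 18; the multiples of 3 that are <= 18 are 3..18 -> 18 // 3 = 6 completed fragment(s).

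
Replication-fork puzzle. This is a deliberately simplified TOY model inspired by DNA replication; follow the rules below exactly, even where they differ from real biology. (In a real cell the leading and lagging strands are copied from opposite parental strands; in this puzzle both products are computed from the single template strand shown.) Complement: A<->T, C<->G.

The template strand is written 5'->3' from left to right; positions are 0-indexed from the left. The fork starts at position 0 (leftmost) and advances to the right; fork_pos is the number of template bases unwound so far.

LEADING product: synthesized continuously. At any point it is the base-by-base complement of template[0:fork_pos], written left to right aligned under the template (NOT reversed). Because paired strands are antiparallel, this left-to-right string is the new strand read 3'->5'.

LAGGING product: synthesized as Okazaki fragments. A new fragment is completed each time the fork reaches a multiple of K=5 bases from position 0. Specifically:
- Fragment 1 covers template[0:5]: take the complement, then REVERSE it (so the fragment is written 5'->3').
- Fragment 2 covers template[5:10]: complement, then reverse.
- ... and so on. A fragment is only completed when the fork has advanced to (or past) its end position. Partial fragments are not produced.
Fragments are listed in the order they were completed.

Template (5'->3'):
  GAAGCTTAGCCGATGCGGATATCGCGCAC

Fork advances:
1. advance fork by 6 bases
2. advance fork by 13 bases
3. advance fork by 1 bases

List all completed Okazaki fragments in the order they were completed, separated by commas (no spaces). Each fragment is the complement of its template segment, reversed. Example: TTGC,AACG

Step 1: advance 6 -> fork_pos = 0 + 6 = 6. Reached multiple(s) of 5: 5 -> fragment 1 completed (1 total).
Step 2: advance 13 -> fork_pos = 6 + 13 = 19. Reached multiple(s) of 5: 10, 15 -> fragments 2-3 completed (3 total).
Step 3: advance 1 -> fork_pos = 19 + 1 = 20. Reached multiple(s) of 5: 20 -> fragment 4 completed (4 total).
Final fork_pos = 20, so 4 fragment(s) are complete. Build each: template segment -> complement -> reverse.
Fragment 1: template[0:5] = GAAGC -> complement CTTCG -> reversed GCTTC
Fragment 2: template[5:10] = TTAGC -> complement AATCG -> reversed GCTAA
Fragment 3: template[10:15] = CGATG -> complement GCTAC -> reversed CATCG
Fragment 4: template[15:20] = CGGAT -> complement GCCTA -> reversed ATCCG

Answer: GCTTC,GCTAA,CATCG,ATCCG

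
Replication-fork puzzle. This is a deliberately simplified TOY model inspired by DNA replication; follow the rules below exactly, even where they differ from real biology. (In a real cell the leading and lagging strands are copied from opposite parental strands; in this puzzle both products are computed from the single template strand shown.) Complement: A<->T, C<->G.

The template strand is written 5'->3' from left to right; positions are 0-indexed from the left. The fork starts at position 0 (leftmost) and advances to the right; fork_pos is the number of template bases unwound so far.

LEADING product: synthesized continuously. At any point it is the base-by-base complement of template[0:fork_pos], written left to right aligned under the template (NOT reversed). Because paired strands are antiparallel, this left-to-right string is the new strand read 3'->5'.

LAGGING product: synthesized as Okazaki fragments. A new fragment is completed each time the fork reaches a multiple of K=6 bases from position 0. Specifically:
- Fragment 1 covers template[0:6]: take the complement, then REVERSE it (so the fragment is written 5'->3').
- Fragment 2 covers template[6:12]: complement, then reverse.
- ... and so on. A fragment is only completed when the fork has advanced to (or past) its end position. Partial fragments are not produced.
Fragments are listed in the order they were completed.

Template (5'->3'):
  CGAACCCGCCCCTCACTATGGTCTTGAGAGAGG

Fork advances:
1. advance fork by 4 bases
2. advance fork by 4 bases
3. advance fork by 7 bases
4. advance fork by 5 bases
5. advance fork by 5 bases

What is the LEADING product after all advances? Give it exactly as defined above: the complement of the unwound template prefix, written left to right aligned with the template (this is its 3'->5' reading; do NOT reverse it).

Answer: GCTTGGGCGGGGAGTGATACCAGAA

Derivation:
Step 1: advance 4 -> fork_pos = 0 + 4 = 4.
Step 2: advance 4 -> fork_pos = 4 + 4 = 8.
Step 3: advance 7 -> fork_pos = 8 + 7 = 15.
Step 4: advance 5 -> fork_pos = 15 + 5 = 20.
Step 5: advance 5 -> fork_pos = 20 + 5 = 25.
Unwound prefix: template[0:25] = CGAACCCGCCCCTCACTATGGTCTT
Complement it base by base (A<->T, C<->G), keeping left-to-right order:
  [0:5] CGAAC -> GCTTG
  [5:10] CCGCC -> GGCGG
  [10:15] CCTCA -> GGAGT
  [15:20] CTATG -> GATAC
  [20:25] GTCTT -> CAGAA
Concatenate: GCTTGGGCGGGGAGTGATACCAGAA (length 25; written aligned with the template, i.e. 3'->5').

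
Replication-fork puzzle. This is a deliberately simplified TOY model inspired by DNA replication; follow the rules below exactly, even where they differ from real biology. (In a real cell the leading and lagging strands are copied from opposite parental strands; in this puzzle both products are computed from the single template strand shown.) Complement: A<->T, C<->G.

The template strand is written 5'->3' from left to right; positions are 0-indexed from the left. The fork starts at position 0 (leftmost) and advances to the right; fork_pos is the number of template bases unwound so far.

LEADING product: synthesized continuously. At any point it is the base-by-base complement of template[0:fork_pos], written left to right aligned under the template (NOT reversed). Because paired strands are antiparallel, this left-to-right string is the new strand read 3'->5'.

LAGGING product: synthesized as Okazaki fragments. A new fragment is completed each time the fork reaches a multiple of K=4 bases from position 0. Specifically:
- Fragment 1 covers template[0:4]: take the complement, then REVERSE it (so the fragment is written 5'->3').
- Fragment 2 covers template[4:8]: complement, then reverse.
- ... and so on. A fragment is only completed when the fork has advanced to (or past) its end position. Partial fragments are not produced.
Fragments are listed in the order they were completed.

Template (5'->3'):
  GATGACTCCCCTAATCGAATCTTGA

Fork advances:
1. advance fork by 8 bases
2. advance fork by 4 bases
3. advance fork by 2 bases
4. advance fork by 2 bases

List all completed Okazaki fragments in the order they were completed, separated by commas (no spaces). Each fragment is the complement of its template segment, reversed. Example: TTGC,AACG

Answer: CATC,GAGT,AGGG,GATT

Derivation:
Step 1: advance 8 -> fork_pos = 0 + 8 = 8. Reached multiple(s) of 4: 4, 8 -> fragments 1-2 completed (2 total).
Step 2: advance 4 -> fork_pos = 8 + 4 = 12. Reached multiple(s) of 4: 12 -> fragment 3 completed (3 total).
Step 3: advance 2 -> fork_pos = 12 + 2 = 14. Next multiple of 4 is 16 (not reached); still 3 fragment(s).
Step 4: advance 2 -> fork_pos = 14 + 2 = 16. Reached multiple(s) of 4: 16 -> fragment 4 completed (4 total).
Final fork_pos = 16, so 4 fragment(s) are complete. Build each: template segment -> complement -> reverse.
Fragment 1: template[0:4] = GATG -> complement CTAC -> reversed CATC
Fragment 2: template[4:8] = ACTC -> complement TGAG -> reversed GAGT
Fragment 3: template[8:12] = CCCT -> complement GGGA -> reversed AGGG
Fragment 4: template[12:16] = AATC -> complement TTAG -> reversed GATT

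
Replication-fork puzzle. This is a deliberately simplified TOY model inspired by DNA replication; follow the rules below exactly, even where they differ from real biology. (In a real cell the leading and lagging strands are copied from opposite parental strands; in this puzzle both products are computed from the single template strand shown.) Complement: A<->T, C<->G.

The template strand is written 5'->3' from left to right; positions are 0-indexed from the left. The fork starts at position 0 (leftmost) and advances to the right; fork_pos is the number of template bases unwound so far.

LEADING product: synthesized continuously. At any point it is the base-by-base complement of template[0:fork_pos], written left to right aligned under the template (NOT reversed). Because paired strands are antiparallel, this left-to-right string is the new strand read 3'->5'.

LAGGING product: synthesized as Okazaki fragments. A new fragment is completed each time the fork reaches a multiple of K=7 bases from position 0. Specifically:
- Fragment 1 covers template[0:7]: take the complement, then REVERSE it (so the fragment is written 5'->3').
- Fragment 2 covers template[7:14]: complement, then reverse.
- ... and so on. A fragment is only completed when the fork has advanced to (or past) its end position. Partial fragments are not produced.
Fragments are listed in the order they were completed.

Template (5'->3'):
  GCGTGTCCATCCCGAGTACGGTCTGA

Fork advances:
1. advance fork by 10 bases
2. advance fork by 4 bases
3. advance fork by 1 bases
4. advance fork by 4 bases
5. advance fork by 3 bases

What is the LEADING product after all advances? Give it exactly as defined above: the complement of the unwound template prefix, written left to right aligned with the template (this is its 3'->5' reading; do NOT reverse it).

Answer: CGCACAGGTAGGGCTCATGCCA

Derivation:
Step 1: advance 10 -> fork_pos = 0 + 10 = 10.
Step 2: advance 4 -> fork_pos = 10 + 4 = 14.
Step 3: advance 1 -> fork_pos = 14 + 1 = 15.
Step 4: advance 4 -> fork_pos = 15 + 4 = 19.
Step 5: advance 3 -> fork_pos = 19 + 3 = 22.
Unwound prefix: template[0:22] = GCGTGTCCATCCCGAGTACGGT
Complement it base by base (A<->T, C<->G), keeping left-to-right order:
  [0:5] GCGTG -> CGCAC
  [5:10] TCCAT -> AGGTA
  [10:15] CCCGA -> GGGCT
  [15:20] GTACG -> CATGC
  [20:22] GT -> CA
Concatenate: CGCACAGGTAGGGCTCATGCCA (length 22; written aligned with the template, i.e. 3'->5').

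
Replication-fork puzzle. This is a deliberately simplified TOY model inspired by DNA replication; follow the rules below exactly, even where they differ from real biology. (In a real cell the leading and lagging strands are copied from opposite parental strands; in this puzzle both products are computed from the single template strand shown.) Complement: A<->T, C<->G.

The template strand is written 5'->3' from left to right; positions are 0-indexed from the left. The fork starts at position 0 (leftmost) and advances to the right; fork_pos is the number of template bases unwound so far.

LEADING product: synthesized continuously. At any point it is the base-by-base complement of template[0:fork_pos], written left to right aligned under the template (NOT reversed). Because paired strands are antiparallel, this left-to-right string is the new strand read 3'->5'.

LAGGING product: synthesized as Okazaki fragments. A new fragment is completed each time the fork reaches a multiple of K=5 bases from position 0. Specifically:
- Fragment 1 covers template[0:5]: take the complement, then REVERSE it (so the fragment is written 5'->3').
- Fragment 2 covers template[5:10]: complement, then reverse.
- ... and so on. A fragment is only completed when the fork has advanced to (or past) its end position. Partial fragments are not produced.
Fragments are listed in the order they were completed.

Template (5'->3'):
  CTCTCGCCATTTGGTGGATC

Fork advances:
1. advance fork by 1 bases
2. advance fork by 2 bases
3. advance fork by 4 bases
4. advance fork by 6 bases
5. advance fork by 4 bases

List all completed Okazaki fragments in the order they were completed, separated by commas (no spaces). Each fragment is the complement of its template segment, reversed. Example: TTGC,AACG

Step 1: advance 1 -> fork_pos = 0 + 1 = 1. Next multiple of 5 is 5 (not reached); still 0 fragment(s).
Step 2: advance 2 -> fork_pos = 1 + 2 = 3. Next multiple of 5 is 5 (not reached); still 0 fragment(s).
Step 3: advance 4 -> fork_pos = 3 + 4 = 7. Reached multiple(s) of 5: 5 -> fragment 1 completed (1 total).
Step 4: advance 6 -> fork_pos = 7 + 6 = 13. Reached multiple(s) of 5: 10 -> fragment 2 completed (2 total).
Step 5: advance 4 -> fork_pos = 13 + 4 = 17. Reached multiple(s) of 5: 15 -> fragment 3 completed (3 total).
Final fork_pos = 17, so 3 fragment(s) are complete. Build each: template segment -> complement -> reverse.
Fragment 1: template[0:5] = CTCTC -> complement GAGAG -> reversed GAGAG
Fragment 2: template[5:10] = GCCAT -> complement CGGTA -> reversed ATGGC
Fragment 3: template[10:15] = TTGGT -> complement AACCA -> reversed ACCAA

Answer: GAGAG,ATGGC,ACCAA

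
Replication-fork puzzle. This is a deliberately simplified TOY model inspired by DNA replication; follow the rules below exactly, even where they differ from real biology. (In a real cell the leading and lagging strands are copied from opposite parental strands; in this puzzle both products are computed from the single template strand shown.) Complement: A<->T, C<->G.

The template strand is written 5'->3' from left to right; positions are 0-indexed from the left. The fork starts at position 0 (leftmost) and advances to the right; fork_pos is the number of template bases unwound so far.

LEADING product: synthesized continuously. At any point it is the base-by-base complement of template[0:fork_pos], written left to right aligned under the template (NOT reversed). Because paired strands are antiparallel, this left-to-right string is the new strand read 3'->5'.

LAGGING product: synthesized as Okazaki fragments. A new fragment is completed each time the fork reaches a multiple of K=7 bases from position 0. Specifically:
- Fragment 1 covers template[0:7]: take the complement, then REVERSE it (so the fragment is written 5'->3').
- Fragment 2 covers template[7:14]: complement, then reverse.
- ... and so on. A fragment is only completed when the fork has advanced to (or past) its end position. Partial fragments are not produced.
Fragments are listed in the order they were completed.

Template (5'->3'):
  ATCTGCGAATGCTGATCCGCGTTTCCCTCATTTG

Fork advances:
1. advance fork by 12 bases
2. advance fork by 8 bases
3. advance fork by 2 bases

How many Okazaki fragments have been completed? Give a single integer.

Answer: 3

Derivation:
Step 1: advance 12 -> fork_pos = 0 + 12 = 12. Reached multiple(s) of 7: 7 -> fragment 1 completed (1 total).
Step 2: advance 8 -> fork_pos = 12 + 8 = 20. Reached multiple(s) of 7: 14 -> fragment 2 completed (2 total).
Step 3: advance 2 -> fork_pos = 20 + 2 = 22. Reached multiple(s) of 7: 21 -> fragment 3 completed (3 total).
Check: final fork_pos = 22; the multiples of 7 that are <= 22 are 7..21 -> 22 // 7 = 3 completed fragment(s).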